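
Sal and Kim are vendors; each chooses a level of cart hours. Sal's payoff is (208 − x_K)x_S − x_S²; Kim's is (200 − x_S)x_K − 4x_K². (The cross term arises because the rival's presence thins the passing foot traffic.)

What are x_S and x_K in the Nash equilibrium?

97.6, 12.8

Expanding Sal's payoff: 208x_S − x_Kx_S − x_S².
∂π/∂x_S = 208 − x_K − 2x_S = 0, so x_S = 104 − 0.5x_K.
Likewise for Kim: x_K = 25 − 0.125x_S.
Substituting the second reaction function into the first: x_S = 104 − 0.5(25 − 0.125x_S), which gives 0.9375x_S = 91.5 ⇒ x_S = 97.6.
Then x_K = 25 − 0.125·97.6 = 12.8.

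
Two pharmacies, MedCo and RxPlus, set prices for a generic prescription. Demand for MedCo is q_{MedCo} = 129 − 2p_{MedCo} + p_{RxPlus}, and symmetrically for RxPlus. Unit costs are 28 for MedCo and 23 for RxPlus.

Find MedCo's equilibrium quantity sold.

66

MedCo's profit: π = (p_{MedCo} − 28)(129 − 2p_{MedCo} + p_{RxPlus}).
∂π/∂p_{MedCo} = 185 − 4p_{MedCo} + p_{RxPlus} = 0 ⇒ p_{MedCo} = 46.25 + 0.25p_{RxPlus}.
Similarly p_{RxPlus} = 43.75 + 0.25p_{MedCo}.
Solving the two reaction functions simultaneously: (1 − (0.25)(0.25))p_{MedCo} = 46.25 + 0.25·43.75, so 0.9375p_{MedCo} = 57.1875 and p_{MedCo} = 61.
Then p_{RxPlus} = 43.75 + 0.25·61 = 59.
q_{MedCo} = 129 − 2·61 + 59 = 66.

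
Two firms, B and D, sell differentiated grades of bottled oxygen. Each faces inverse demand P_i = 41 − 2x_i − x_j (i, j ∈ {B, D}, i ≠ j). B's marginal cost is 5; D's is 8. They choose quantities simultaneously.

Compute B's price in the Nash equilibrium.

Firm B's profit: π = x_B(41 − 2x_B − x_D) − 5x_B.
∂π/∂x_B = 36 − 4x_B − x_D = 0 ⇒ x_B = 9 − 0.25x_D.
Similarly x_D = 8.25 − 0.25x_B.
Solving the two reaction functions simultaneously: (1 − (−0.25)(−0.25))x_B = 9 − 0.25·8.25, so 0.9375x_B = 6.9375 and x_B = 7.4.
Then x_D = 8.25 − 0.25·7.4 = 6.4.
P_B = 41 − 2·7.4 − 6.4 = 19.8.

19.8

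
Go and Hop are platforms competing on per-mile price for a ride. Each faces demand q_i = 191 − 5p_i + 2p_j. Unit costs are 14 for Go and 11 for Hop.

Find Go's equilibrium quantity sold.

Go's profit: π = (p_{Go} − 14)(191 − 5p_{Go} + 2p_{Hop}).
∂π/∂p_{Go} = 261 − 10p_{Go} + 2p_{Hop} = 0 ⇒ p_{Go} = 26.1 + 0.2p_{Hop}.
Similarly p_{Hop} = 24.6 + 0.2p_{Go}.
Solving the two reaction functions simultaneously: (1 − (0.2)(0.2))p_{Go} = 26.1 + 0.2·24.6, so 0.96p_{Go} = 31.02 and p_{Go} = 32.3125.
Then p_{Hop} = 24.6 + 0.2·32.3125 = 31.0625.
q_{Go} = 191 − 5·32.3125 + 2·31.0625 = 91.5625.

91.5625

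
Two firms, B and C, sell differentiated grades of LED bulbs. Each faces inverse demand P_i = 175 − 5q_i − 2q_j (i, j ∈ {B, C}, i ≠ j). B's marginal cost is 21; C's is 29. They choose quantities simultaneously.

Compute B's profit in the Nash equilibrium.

Firm B's profit: π = q_B(175 − 5q_B − 2q_C) − 21q_B.
∂π/∂q_B = 154 − 10q_B − 2q_C = 0 ⇒ q_B = 15.4 − 0.2q_C.
Similarly q_C = 14.6 − 0.2q_B.
Plugging q_C into B's best response: q_B = 15.4 − 0.2(14.6 − 0.2q_B) ⇒ 0.96q_B = 12.48, so q_B = 13.
Then q_C = 14.6 − 0.2·13 = 12.
P_B = 175 − 5·13 − 2·12 = 86.
Profit = (86 − 21)·13 = 845.

845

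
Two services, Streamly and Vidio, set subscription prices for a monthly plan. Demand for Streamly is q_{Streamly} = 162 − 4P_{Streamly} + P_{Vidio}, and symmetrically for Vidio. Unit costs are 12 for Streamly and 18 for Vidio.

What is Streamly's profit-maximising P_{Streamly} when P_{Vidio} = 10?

Streamly's profit: π = (P_{Streamly} − 12)(162 − 4P_{Streamly} + P_{Vidio}).
∂π/∂P_{Streamly} = 210 − 8P_{Streamly} + P_{Vidio} = 0 ⇒ P_{Streamly} = 26.25 + 0.125P_{Vidio}.
At P_{Vidio} = 10: P_{Streamly} = 26.25 + 0.125·10 = 27.5.

27.5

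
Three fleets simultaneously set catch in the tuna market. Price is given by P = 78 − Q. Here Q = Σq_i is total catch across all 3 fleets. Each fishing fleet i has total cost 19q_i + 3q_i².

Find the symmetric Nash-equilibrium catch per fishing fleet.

A representative fishing fleet's profit is π_i = q_i(78 − Q) − 19q_i − 3q_i², with Q = q_i + Σ_{j≠i} q_j.
First-order condition: 59 − 8q_i − Σ_{j≠i} q_j = 0.
Imposing symmetry (q_j = q for all j) turns Σ_{j≠i} q_j into 2q, so 59 = 10q and q = 5.9.

5.9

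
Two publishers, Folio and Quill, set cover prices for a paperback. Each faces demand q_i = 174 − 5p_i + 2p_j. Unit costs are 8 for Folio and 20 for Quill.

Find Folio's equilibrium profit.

Folio's profit: π = (p_{Folio} − 8)(174 − 5p_{Folio} + 2p_{Quill}).
∂π/∂p_{Folio} = 214 − 10p_{Folio} + 2p_{Quill} = 0 ⇒ p_{Folio} = 21.4 + 0.2p_{Quill}.
Similarly p_{Quill} = 27.4 + 0.2p_{Folio}.
Solving the two reaction functions simultaneously: (1 − (0.2)(0.2))p_{Folio} = 21.4 + 0.2·27.4, so 0.96p_{Folio} = 26.88 and p_{Folio} = 28.
Then p_{Quill} = 27.4 + 0.2·28 = 33.
q_{Folio} = 174 − 5·28 + 2·33 = 100.
Profit = (28 − 8)·100 = 2000.

2000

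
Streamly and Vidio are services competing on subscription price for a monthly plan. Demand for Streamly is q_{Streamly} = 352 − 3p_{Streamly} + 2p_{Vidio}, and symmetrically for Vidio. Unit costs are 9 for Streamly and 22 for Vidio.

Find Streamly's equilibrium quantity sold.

264.5625

Streamly's profit: π = (p_{Streamly} − 9)(352 − 3p_{Streamly} + 2p_{Vidio}).
∂π/∂p_{Streamly} = 379 − 6p_{Streamly} + 2p_{Vidio} = 0 ⇒ p_{Streamly} = 379/6 + (1/3)p_{Vidio}.
Similarly p_{Vidio} = 209/3 + (1/3)p_{Streamly}.
Plugging p_{Vidio} into Streamly's best response: p_{Streamly} = 379/6 + (1/3)(209/3 + (1/3)p_{Streamly}) ⇒ (8/9)p_{Streamly} = 1555/18, so p_{Streamly} = 97.1875.
Then p_{Vidio} = 209/3 + (1/3)·97.1875 = 102.0625.
q_{Streamly} = 352 − 3·97.1875 + 2·102.0625 = 264.5625.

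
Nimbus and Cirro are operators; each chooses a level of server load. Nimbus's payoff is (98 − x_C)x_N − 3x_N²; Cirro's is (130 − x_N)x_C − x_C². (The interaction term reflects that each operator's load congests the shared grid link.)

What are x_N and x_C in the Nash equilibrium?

6, 62

Expanding Nimbus's payoff: 98x_N − x_Cx_N − 3x_N².
∂π/∂x_N = 98 − x_C − 6x_N = 0, so x_N = 49/3 − (1/6)x_C.
Likewise for Cirro: x_C = 65 − 0.5x_N.
Plugging x_C into Nimbus's best response: x_N = 49/3 − (1/6)(65 − 0.5x_N) ⇒ (11/12)x_N = 5.5, so x_N = 6.
Then x_C = 65 − 0.5·6 = 62.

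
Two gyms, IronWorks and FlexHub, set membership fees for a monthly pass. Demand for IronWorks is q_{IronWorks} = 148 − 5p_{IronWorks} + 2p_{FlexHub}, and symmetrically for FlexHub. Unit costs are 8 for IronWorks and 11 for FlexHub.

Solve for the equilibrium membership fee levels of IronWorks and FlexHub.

IronWorks's profit: π = (p_{IronWorks} − 8)(148 − 5p_{IronWorks} + 2p_{FlexHub}).
∂π/∂p_{IronWorks} = 188 − 10p_{IronWorks} + 2p_{FlexHub} = 0 ⇒ p_{IronWorks} = 18.8 + 0.2p_{FlexHub}.
Similarly p_{FlexHub} = 20.3 + 0.2p_{IronWorks}.
Substituting the second reaction function into the first: p_{IronWorks} = 18.8 + 0.2(20.3 + 0.2p_{IronWorks}), which gives 0.96p_{IronWorks} = 22.86 ⇒ p_{IronWorks} = 23.8125.
Then p_{FlexHub} = 20.3 + 0.2·23.8125 = 25.0625.

23.8125, 25.0625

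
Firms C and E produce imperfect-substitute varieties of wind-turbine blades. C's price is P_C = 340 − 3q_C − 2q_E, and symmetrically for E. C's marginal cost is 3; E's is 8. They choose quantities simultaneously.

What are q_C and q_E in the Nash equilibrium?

Firm C's profit: π = q_C(340 − 3q_C − 2q_E) − 3q_C.
∂π/∂q_C = 337 − 6q_C − 2q_E = 0 ⇒ q_C = 337/6 − (1/3)q_E.
Similarly q_E = 166/3 − (1/3)q_C.
Solving the two reaction functions simultaneously: (1 − (−1/3)(−1/3))q_C = 337/6 − (1/3)·(166/3), so (8/9)q_C = 679/18 and q_C = 42.4375.
Then q_E = 166/3 − (1/3)·42.4375 = 41.1875.

42.4375, 41.1875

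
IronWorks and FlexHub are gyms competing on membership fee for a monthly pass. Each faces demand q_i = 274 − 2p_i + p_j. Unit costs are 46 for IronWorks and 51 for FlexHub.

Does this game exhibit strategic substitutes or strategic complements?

strategic complements

IronWorks's profit: π = (p_{IronWorks} − 46)(274 − 2p_{IronWorks} + p_{FlexHub}).
∂π/∂p_{IronWorks} = 366 − 4p_{IronWorks} + p_{FlexHub} = 0 ⇒ p_{IronWorks} = 91.5 + 0.25p_{FlexHub}.
The best-response slope dp_{IronWorks}/dp_{FlexHub} = 0.25 > 0: the reaction function is upward-sloping, so the choices are strategic complements.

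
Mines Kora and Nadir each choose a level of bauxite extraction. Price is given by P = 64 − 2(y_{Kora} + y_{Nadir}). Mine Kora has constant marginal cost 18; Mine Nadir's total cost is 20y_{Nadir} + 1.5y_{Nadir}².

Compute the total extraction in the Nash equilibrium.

Mine Kora's profit: π = y_{Kora}(64 − 2(y_{Kora} + y_{Nadir})) − 18y_{Kora}.
∂π/∂y_{Kora} = 46 − 4y_{Kora} − 2y_{Nadir} = 0, so y_{Kora} = 11.5 − 0.5y_{Nadir}.
For Nadir: ∂π/∂y_{Nadir} = 44 − 7y_{Nadir} − 2y_{Kora} = 0 ⇒ y_{Nadir} = 44/7 − (2/7)y_{Kora}.
Solving the two reaction functions simultaneously: (1 − (−0.5)(−2/7))y_{Kora} = 11.5 − 0.5·(44/7), so (6/7)y_{Kora} = 117/14 and y_{Kora} = 9.75.
Then y_{Nadir} = 44/7 − (2/7)·9.75 = 3.5.
Total extraction: 9.75 + 3.5 = 13.25.

13.25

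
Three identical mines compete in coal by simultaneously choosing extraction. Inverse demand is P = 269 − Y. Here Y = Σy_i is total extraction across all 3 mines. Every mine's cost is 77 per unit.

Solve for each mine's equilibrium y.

48

A representative mine's profit is π_i = y_i(269 − Y) − 77y_i, with Y = y_i + Σ_{j≠i} y_j.
First-order condition: 192 − 2y_i − Σ_{j≠i} y_j = 0.
Imposing symmetry (y_j = y for all j) turns Σ_{j≠i} y_j into 2y, so 192 = 4y and y = 48.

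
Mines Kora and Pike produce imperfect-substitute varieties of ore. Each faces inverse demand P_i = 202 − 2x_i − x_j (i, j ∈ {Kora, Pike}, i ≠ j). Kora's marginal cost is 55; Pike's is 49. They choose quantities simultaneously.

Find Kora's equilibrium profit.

1682

Mine Kora's profit: π = x_{Kora}(202 − 2x_{Kora} − x_{Pike}) − 55x_{Kora}.
∂π/∂x_{Kora} = 147 − 4x_{Kora} − x_{Pike} = 0 ⇒ x_{Kora} = 36.75 − 0.25x_{Pike}.
Similarly x_{Pike} = 38.25 − 0.25x_{Kora}.
Solving the two reaction functions simultaneously: (1 − (−0.25)(−0.25))x_{Kora} = 36.75 − 0.25·38.25, so 0.9375x_{Kora} = 27.1875 and x_{Kora} = 29.
Then x_{Pike} = 38.25 − 0.25·29 = 31.
P_{Kora} = 202 − 2·29 − 31 = 113.
Profit = (113 − 55)·29 = 1682.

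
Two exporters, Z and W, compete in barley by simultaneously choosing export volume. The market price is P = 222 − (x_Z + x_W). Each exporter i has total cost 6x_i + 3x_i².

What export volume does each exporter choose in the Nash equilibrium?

Exporter Z's profit: π = x_Z(222 − (x_Z + x_W)) − 6x_Z − 3x_Z².
∂π/∂x_Z = 216 − 8x_Z − x_W = 0, so x_Z = 27 − 0.125x_W.
The game is symmetric, so in equilibrium x_W = x_Z: the reaction function gives 1.125x_Z = 27, hence x_Z = 24.

24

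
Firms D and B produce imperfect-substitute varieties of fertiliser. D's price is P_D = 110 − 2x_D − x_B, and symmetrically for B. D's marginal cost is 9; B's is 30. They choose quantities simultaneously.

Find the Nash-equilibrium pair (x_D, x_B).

Firm D's profit: π = x_D(110 − 2x_D − x_B) − 9x_D.
∂π/∂x_D = 101 − 4x_D − x_B = 0 ⇒ x_D = 25.25 − 0.25x_B.
Similarly x_B = 20 − 0.25x_D.
Plugging x_B into D's best response: x_D = 25.25 − 0.25(20 − 0.25x_D) ⇒ 0.9375x_D = 20.25, so x_D = 21.6.
Then x_B = 20 − 0.25·21.6 = 14.6.

21.6, 14.6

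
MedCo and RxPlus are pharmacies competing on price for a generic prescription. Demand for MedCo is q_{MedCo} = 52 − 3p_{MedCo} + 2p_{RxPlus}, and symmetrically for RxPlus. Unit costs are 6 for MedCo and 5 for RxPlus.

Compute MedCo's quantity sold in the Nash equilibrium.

MedCo's profit: π = (p_{MedCo} − 6)(52 − 3p_{MedCo} + 2p_{RxPlus}).
∂π/∂p_{MedCo} = 70 − 6p_{MedCo} + 2p_{RxPlus} = 0 ⇒ p_{MedCo} = 35/3 + (1/3)p_{RxPlus}.
Similarly p_{RxPlus} = 67/6 + (1/3)p_{MedCo}.
Plugging p_{RxPlus} into MedCo's best response: p_{MedCo} = 35/3 + (1/3)(67/6 + (1/3)p_{MedCo}) ⇒ (8/9)p_{MedCo} = 277/18, so p_{MedCo} = 17.3125.
Then p_{RxPlus} = 67/6 + (1/3)·17.3125 = 16.9375.
q_{MedCo} = 52 − 3·17.3125 + 2·16.9375 = 33.9375.

33.9375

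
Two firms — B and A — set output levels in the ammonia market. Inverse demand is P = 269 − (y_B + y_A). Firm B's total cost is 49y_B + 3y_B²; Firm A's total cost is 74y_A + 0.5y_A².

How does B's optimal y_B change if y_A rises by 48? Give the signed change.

-6

Firm B's profit: π = y_B(269 − (y_B + y_A)) − 49y_B − 3y_B².
∂π/∂y_B = 220 − 8y_B − y_A = 0, so y_B = 27.5 − 0.125y_A.
The reaction-function slope is −0.125, so a 48-unit rise in y_A moves y_B by −0.125 × 48 = −6. B's best response falls — the actions are strategic substitutes.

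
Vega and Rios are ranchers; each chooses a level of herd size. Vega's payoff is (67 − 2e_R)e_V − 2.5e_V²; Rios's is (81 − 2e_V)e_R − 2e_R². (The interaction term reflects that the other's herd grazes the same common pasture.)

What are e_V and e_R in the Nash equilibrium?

6.625, 16.9375

Expanding Vega's payoff: 67e_V − 2e_Re_V − 2.5e_V².
∂π/∂e_V = 67 − 2e_R − 5e_V = 0, so e_V = 13.4 − 0.4e_R.
Likewise for Rios: e_R = 20.25 − 0.5e_V.
Solving the two reaction functions simultaneously: (1 − (−0.4)(−0.5))e_V = 13.4 − 0.4·20.25, so 0.8e_V = 5.3 and e_V = 6.625.
Then e_R = 20.25 − 0.5·6.625 = 16.9375.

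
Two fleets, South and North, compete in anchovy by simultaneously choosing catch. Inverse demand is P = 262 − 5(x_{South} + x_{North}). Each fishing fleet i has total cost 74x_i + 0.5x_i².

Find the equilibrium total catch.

23.5

Fishing fleet South's profit: π = x_{South}(262 − 5(x_{South} + x_{North})) − 74x_{South} − 0.5x_{South}².
∂π/∂x_{South} = 188 − 11x_{South} − 5x_{North} = 0, so x_{South} = 188/11 − (5/11)x_{North}.
Setting x_{South} = x_{North} in the reaction function: x_{South} = 188/11 − (5/11)x_{South}, so x_{South} = (188/11) / (16/11) = 11.75.
Total catch: 11.75 + 11.75 = 23.5.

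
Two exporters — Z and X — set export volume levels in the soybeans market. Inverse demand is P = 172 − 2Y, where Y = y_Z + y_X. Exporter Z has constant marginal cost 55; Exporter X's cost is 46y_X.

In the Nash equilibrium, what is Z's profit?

Exporter Z's profit: π = y_Z(172 − 2(y_Z + y_X)) − 55y_Z.
∂π/∂y_Z = 117 − 4y_Z − 2y_X = 0, so y_Z = 29.25 − 0.5y_X.
By the same steps for X: y_X = 31.5 − 0.5y_Z.
Plugging y_X into Z's best response: y_Z = 29.25 − 0.5(31.5 − 0.5y_Z) ⇒ 0.75y_Z = 13.5, so y_Z = 18.
Then y_X = 31.5 − 0.5·18 = 22.5.
Price P = 172 − 2·40.5 = 91.
Z's profit: (91 − 55)·18 = 648.

648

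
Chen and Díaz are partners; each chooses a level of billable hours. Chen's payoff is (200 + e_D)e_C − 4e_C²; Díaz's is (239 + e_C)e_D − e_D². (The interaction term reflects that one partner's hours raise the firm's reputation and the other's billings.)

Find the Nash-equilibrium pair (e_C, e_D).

Expanding Chen's payoff: 200e_C + e_De_C − 4e_C².
∂π/∂e_C = 200 + e_D − 8e_C = 0, so e_C = 25 + 0.125e_D.
Likewise for Díaz: e_D = 119.5 + 0.5e_C.
Substituting the second reaction function into the first: e_C = 25 + 0.125(119.5 + 0.5e_C), which gives 0.9375e_C = 39.9375 ⇒ e_C = 42.6.
Then e_D = 119.5 + 0.5·42.6 = 140.8.

42.6, 140.8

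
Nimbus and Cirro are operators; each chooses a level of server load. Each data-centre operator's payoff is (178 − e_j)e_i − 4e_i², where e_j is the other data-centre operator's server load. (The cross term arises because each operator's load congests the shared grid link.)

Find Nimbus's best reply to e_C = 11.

Nimbus's payoff is (178 − e_C)e_N − 4e_N².
∂π/∂e_N = 178 − e_C − 8e_N = 0, so e_N = 22.25 − 0.125e_C.
At e_C = 11: e_N = 22.25 − 0.125·11 = 20.875.

20.875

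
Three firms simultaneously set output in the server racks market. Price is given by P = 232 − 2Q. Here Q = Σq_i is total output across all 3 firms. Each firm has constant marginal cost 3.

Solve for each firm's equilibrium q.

28.625

A representative firm's profit is π_i = q_i(232 − 2Q) − 3q_i, with Q = q_i + Σ_{j≠i} q_j.
First-order condition: 229 − 4q_i − 2Σ_{j≠i} q_j = 0.
With identical firms, set every q_j = q: then 229 − 4q − 4q = 0, i.e. q = 229/8 = 28.625.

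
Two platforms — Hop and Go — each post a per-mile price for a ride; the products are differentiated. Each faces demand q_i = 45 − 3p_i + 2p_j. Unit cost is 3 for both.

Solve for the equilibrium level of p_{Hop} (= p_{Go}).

Hop's profit: π = (p_{Hop} − 3)(45 − 3p_{Hop} + 2p_{Go}).
∂π/∂p_{Hop} = 54 − 6p_{Hop} + 2p_{Go} = 0 ⇒ p_{Hop} = 9 + (1/3)p_{Go}.
By symmetry p_{Go} = p_{Hop}; substituting into the reaction function, (2/3)p_{Hop} = 9 and p_{Hop} = 13.5.

13.5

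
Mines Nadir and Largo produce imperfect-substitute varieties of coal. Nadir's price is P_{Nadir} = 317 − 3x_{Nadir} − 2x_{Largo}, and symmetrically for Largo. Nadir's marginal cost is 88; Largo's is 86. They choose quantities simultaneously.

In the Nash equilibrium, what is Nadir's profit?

Mine Nadir's profit: π = x_{Nadir}(317 − 3x_{Nadir} − 2x_{Largo}) − 88x_{Nadir}.
∂π/∂x_{Nadir} = 229 − 6x_{Nadir} − 2x_{Largo} = 0 ⇒ x_{Nadir} = 229/6 − (1/3)x_{Largo}.
Similarly x_{Largo} = 38.5 − (1/3)x_{Nadir}.
Plugging x_{Largo} into Nadir's best response: x_{Nadir} = 229/6 − (1/3)(38.5 − (1/3)x_{Nadir}) ⇒ (8/9)x_{Nadir} = 76/3, so x_{Nadir} = 28.5.
Then x_{Largo} = 38.5 − (1/3)·28.5 = 29.
P_{Nadir} = 317 − 3·28.5 − 2·29 = 173.5.
Profit = (173.5 − 88)·28.5 = 2436.75.

2436.75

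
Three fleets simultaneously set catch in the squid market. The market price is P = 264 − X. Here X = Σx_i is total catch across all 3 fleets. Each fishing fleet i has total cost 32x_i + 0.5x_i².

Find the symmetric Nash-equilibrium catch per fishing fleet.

A representative fishing fleet's profit is π_i = x_i(264 − X) − 32x_i − 0.5x_i², with X = x_i + Σ_{j≠i} x_j.
First-order condition: 232 − 3x_i − Σ_{j≠i} x_j = 0.
In a symmetric equilibrium every fishing fleet chooses the same x, so Σ_{j≠i} x_j = 2x. The condition becomes 232 − 5x = 0, giving x = 232/5 = 46.4.

46.4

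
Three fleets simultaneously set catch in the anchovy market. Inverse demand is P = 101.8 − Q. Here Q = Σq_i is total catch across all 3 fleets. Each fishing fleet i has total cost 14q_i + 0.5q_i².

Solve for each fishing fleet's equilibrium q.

17.56

A representative fishing fleet's profit is π_i = q_i(101.8 − Q) − 14q_i − 0.5q_i², with Q = q_i + Σ_{j≠i} q_j.
First-order condition: 87.8 − 3q_i − Σ_{j≠i} q_j = 0.
Imposing symmetry (q_j = q for all j) turns Σ_{j≠i} q_j into 2q, so 87.8 = 5q and q = 17.56.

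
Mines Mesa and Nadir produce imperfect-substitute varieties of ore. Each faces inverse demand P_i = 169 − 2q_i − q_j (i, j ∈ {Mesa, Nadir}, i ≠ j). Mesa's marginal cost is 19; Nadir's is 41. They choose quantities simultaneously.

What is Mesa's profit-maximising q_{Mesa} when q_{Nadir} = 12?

34.5

Mine Mesa's profit: π = q_{Mesa}(169 − 2q_{Mesa} − q_{Nadir}) − 19q_{Mesa}.
∂π/∂q_{Mesa} = 150 − 4q_{Mesa} − q_{Nadir} = 0 ⇒ q_{Mesa} = 37.5 − 0.25q_{Nadir}.
At q_{Nadir} = 12: q_{Mesa} = 37.5 − 0.25·12 = 34.5.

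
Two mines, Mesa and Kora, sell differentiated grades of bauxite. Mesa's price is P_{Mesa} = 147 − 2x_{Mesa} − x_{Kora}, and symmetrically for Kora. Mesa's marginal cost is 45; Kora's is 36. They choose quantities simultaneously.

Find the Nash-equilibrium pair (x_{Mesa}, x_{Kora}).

19.8, 22.8

Mine Mesa's profit: π = x_{Mesa}(147 − 2x_{Mesa} − x_{Kora}) − 45x_{Mesa}.
∂π/∂x_{Mesa} = 102 − 4x_{Mesa} − x_{Kora} = 0 ⇒ x_{Mesa} = 25.5 − 0.25x_{Kora}.
Similarly x_{Kora} = 27.75 − 0.25x_{Mesa}.
Solving the two reaction functions simultaneously: (1 − (−0.25)(−0.25))x_{Mesa} = 25.5 − 0.25·27.75, so 0.9375x_{Mesa} = 18.5625 and x_{Mesa} = 19.8.
Then x_{Kora} = 27.75 − 0.25·19.8 = 22.8.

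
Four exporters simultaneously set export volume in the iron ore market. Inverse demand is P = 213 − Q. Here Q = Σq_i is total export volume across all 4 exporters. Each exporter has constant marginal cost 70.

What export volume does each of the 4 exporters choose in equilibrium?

A representative exporter's profit is π_i = q_i(213 − Q) − 70q_i, with Q = q_i + Σ_{j≠i} q_j.
First-order condition: 143 − 2q_i − Σ_{j≠i} q_j = 0.
Imposing symmetry (q_j = q for all j) turns Σ_{j≠i} q_j into 3q, so 143 = 5q and q = 28.6.

28.6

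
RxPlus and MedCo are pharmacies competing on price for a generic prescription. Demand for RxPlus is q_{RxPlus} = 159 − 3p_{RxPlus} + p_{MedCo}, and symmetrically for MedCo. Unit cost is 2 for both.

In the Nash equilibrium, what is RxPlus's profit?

RxPlus's profit: π = (p_{RxPlus} − 2)(159 − 3p_{RxPlus} + p_{MedCo}).
∂π/∂p_{RxPlus} = 165 − 6p_{RxPlus} + p_{MedCo} = 0 ⇒ p_{RxPlus} = 27.5 + (1/6)p_{MedCo}.
Setting p_{RxPlus} = p_{MedCo} in the reaction function: p_{RxPlus} = 27.5 + (1/6)p_{RxPlus}, so p_{RxPlus} = 27.5 / (5/6) = 33.
q_{RxPlus} = 159 − 3·33 + 33 = 93.
Profit = (33 − 2)·93 = 2883.

2883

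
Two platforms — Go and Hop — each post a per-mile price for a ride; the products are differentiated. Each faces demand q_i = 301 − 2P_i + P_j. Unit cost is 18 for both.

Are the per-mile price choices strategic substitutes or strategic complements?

Go's profit: π = (P_{Go} − 18)(301 − 2P_{Go} + P_{Hop}).
∂π/∂P_{Go} = 337 − 4P_{Go} + P_{Hop} = 0 ⇒ P_{Go} = 84.25 + 0.25P_{Hop}.
The best-response slope dP_{Go}/dP_{Hop} = 0.25 > 0: the reaction function is upward-sloping, so the choices are strategic complements.

strategic complements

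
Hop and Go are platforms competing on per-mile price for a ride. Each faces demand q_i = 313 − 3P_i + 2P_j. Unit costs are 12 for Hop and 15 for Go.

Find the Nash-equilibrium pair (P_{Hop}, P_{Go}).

87.8125, 88.9375

Hop's profit: π = (P_{Hop} − 12)(313 − 3P_{Hop} + 2P_{Go}).
∂π/∂P_{Hop} = 349 − 6P_{Hop} + 2P_{Go} = 0 ⇒ P_{Hop} = 349/6 + (1/3)P_{Go}.
Similarly P_{Go} = 179/3 + (1/3)P_{Hop}.
Substituting the second reaction function into the first: P_{Hop} = 349/6 + (1/3)(179/3 + (1/3)P_{Hop}), which gives (8/9)P_{Hop} = 1405/18 ⇒ P_{Hop} = 87.8125.
Then P_{Go} = 179/3 + (1/3)·87.8125 = 88.9375.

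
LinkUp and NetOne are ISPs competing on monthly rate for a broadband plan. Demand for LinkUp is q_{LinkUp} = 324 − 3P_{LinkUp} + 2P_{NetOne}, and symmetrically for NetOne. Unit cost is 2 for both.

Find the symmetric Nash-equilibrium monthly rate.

LinkUp's profit: π = (P_{LinkUp} − 2)(324 − 3P_{LinkUp} + 2P_{NetOne}).
∂π/∂P_{LinkUp} = 330 − 6P_{LinkUp} + 2P_{NetOne} = 0 ⇒ P_{LinkUp} = 55 + (1/3)P_{NetOne}.
The game is symmetric, so in equilibrium P_{NetOne} = P_{LinkUp}: the reaction function gives (2/3)P_{LinkUp} = 55, hence P_{LinkUp} = 82.5.

82.5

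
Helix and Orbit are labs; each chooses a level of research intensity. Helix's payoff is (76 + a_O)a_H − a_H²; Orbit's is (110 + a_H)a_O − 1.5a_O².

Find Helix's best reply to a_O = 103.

Expanding Helix's payoff: 76a_H + a_Oa_H − a_H².
∂π/∂a_H = 76 + a_O − 2a_H = 0, so a_H = 38 + 0.5a_O.
At a_O = 103: a_H = 38 + 0.5·103 = 89.5.

89.5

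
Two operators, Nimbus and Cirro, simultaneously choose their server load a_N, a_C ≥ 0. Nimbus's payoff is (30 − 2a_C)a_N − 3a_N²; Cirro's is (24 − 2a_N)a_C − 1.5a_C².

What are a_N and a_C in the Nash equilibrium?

3, 6

Expanding Nimbus's payoff: 30a_N − 2a_Ca_N − 3a_N².
∂π/∂a_N = 30 − 2a_C − 6a_N = 0, so a_N = 5 − (1/3)a_C.
Likewise for Cirro: a_C = 8 − (2/3)a_N.
Solving the two reaction functions simultaneously: (1 − (−1/3)(−2/3))a_N = 5 − (1/3)·8, so (7/9)a_N = 7/3 and a_N = 3.
Then a_C = 8 − (2/3)·3 = 6.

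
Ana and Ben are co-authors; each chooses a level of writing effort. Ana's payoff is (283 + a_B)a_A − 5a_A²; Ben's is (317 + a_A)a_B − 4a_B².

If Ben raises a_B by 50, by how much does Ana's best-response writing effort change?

5

Expanding Ana's payoff: 283a_A + a_Ba_A − 5a_A².
∂π/∂a_A = 283 + a_B − 10a_A = 0, so a_A = 28.3 + 0.1a_B.
The reaction-function slope is 0.1, so a 50-unit rise in a_B moves a_A by 0.1 × 50 = 5. Ana's best response rises — the actions are strategic complements.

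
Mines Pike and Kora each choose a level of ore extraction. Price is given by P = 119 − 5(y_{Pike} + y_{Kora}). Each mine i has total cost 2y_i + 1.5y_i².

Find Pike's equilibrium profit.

274.625

Mine Pike's profit: π = y_{Pike}(119 − 5(y_{Pike} + y_{Kora})) − 2y_{Pike} − 1.5y_{Pike}².
∂π/∂y_{Pike} = 117 − 13y_{Pike} − 5y_{Kora} = 0, so y_{Pike} = 9 − (5/13)y_{Kora}.
By symmetry y_{Kora} = y_{Pike}; substituting into the reaction function, (18/13)y_{Pike} = 9 and y_{Pike} = 6.5.
Price P = 119 − 5·13 = 54.
Pike's profit: (54 − 2)·6.5 − 1.5(6.5)² = 274.625.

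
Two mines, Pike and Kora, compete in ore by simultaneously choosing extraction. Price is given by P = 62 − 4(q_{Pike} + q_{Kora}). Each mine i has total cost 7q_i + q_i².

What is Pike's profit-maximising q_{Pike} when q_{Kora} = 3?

4.3

Mine Pike's profit: π = q_{Pike}(62 − 4(q_{Pike} + q_{Kora})) − 7q_{Pike} − q_{Pike}².
∂π/∂q_{Pike} = 55 − 10q_{Pike} − 4q_{Kora} = 0, so q_{Pike} = 5.5 − 0.4q_{Kora}.
At q_{Kora} = 3: q_{Pike} = 5.5 − 0.4·3 = 4.3.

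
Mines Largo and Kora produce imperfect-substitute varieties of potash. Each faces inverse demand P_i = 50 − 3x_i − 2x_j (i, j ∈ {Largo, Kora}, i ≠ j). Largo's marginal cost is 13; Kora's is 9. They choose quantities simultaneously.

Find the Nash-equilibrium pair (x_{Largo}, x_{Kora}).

Mine Largo's profit: π = x_{Largo}(50 − 3x_{Largo} − 2x_{Kora}) − 13x_{Largo}.
∂π/∂x_{Largo} = 37 − 6x_{Largo} − 2x_{Kora} = 0 ⇒ x_{Largo} = 37/6 − (1/3)x_{Kora}.
Similarly x_{Kora} = 41/6 − (1/3)x_{Largo}.
Solving the two reaction functions simultaneously: (1 − (−1/3)(−1/3))x_{Largo} = 37/6 − (1/3)·(41/6), so (8/9)x_{Largo} = 35/9 and x_{Largo} = 4.375.
Then x_{Kora} = 41/6 − (1/3)·4.375 = 5.375.

4.375, 5.375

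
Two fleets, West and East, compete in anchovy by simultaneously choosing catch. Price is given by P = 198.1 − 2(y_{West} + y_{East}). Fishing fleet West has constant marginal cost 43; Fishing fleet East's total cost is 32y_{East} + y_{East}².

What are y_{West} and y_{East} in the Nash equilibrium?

Fishing fleet West's profit: π = y_{West}(198.1 − 2(y_{West} + y_{East})) − 43y_{West}.
∂π/∂y_{West} = 155.1 − 4y_{West} − 2y_{East} = 0, so y_{West} = 38.775 − 0.5y_{East}.
For East: ∂π/∂y_{East} = 166.1 − 6y_{East} − 2y_{West} = 0 ⇒ y_{East} = 1661/60 − (1/3)y_{West}.
Solving the two reaction functions simultaneously: (1 − (−0.5)(−1/3))y_{West} = 38.775 − 0.5·(1661/60), so (5/6)y_{West} = 374/15 and y_{West} = 29.92.
Then y_{East} = 1661/60 − (1/3)·29.92 = 17.71.

29.92, 17.71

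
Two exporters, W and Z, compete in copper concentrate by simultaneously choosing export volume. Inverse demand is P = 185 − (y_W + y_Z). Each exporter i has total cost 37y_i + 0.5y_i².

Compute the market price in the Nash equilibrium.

111

Exporter W's profit: π = y_W(185 − (y_W + y_Z)) − 37y_W − 0.5y_W².
∂π/∂y_W = 148 − 3y_W − y_Z = 0, so y_W = 148/3 − (1/3)y_Z.
Setting y_W = y_Z in the reaction function: y_W = 148/3 − (1/3)y_W, so y_W = (148/3) / (4/3) = 37.
Equilibrium price: P = 185 − 74 = 111.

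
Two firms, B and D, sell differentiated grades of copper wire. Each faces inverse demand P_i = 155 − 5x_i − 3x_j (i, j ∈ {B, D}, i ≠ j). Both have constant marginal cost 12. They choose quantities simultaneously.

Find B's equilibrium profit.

Firm B's profit: π = x_B(155 − 5x_B − 3x_D) − 12x_B.
∂π/∂x_B = 143 − 10x_B − 3x_D = 0 ⇒ x_B = 14.3 − 0.3x_D.
Setting x_B = x_D in the reaction function: x_B = 14.3 − 0.3x_B, so x_B = 14.3 / 1.3 = 11.
P_B = 155 − 5·11 − 3·11 = 67.
Profit = (67 − 12)·11 = 605.

605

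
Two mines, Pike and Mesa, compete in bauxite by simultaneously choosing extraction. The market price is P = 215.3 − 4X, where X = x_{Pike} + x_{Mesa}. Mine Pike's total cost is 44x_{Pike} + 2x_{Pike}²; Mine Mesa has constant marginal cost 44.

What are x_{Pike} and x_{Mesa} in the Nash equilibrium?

Mine Pike's profit: π = x_{Pike}(215.3 − 4(x_{Pike} + x_{Mesa})) − 44x_{Pike} − 2x_{Pike}².
∂π/∂x_{Pike} = 171.3 − 12x_{Pike} − 4x_{Mesa} = 0, so x_{Pike} = 14.275 − (1/3)x_{Mesa}.
For Mesa: ∂π/∂x_{Mesa} = 171.3 − 8x_{Mesa} − 4x_{Pike} = 0 ⇒ x_{Mesa} = 21.4125 − 0.5x_{Pike}.
Substituting the second reaction function into the first: x_{Pike} = 14.275 − (1/3)(21.4125 − 0.5x_{Pike}), which gives (5/6)x_{Pike} = 7.1375 ⇒ x_{Pike} = 8.565.
Then x_{Mesa} = 21.4125 − 0.5·8.565 = 17.13.

8.565, 17.13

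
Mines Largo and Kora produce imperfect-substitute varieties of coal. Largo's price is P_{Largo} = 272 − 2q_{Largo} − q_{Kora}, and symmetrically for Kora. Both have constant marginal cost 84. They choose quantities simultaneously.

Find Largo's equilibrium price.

159.2

Mine Largo's profit: π = q_{Largo}(272 − 2q_{Largo} − q_{Kora}) − 84q_{Largo}.
∂π/∂q_{Largo} = 188 − 4q_{Largo} − q_{Kora} = 0 ⇒ q_{Largo} = 47 − 0.25q_{Kora}.
By symmetry q_{Kora} = q_{Largo}; substituting into the reaction function, 1.25q_{Largo} = 47 and q_{Largo} = 37.6.
P_{Largo} = 272 − 2·37.6 − 37.6 = 159.2.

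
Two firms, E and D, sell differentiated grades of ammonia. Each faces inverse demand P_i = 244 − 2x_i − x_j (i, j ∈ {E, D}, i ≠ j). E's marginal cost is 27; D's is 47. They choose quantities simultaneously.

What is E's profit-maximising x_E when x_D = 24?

Firm E's profit: π = x_E(244 − 2x_E − x_D) − 27x_E.
∂π/∂x_E = 217 − 4x_E − x_D = 0 ⇒ x_E = 54.25 − 0.25x_D.
At x_D = 24: x_E = 54.25 − 0.25·24 = 48.25.

48.25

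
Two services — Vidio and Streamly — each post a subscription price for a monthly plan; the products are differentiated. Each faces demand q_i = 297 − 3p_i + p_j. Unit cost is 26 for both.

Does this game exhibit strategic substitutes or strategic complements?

Vidio's profit: π = (p_{Vidio} − 26)(297 − 3p_{Vidio} + p_{Streamly}).
∂π/∂p_{Vidio} = 375 − 6p_{Vidio} + p_{Streamly} = 0 ⇒ p_{Vidio} = 62.5 + (1/6)p_{Streamly}.
The best-response slope dp_{Vidio}/dp_{Streamly} = 1/6 > 0: the reaction function is upward-sloping, so the choices are strategic complements.

strategic complements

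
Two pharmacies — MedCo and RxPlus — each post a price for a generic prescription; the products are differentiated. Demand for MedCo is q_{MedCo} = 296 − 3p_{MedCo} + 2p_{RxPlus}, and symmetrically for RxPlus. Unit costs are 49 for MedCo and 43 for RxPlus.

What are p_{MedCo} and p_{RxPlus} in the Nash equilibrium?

MedCo's profit: π = (p_{MedCo} − 49)(296 − 3p_{MedCo} + 2p_{RxPlus}).
∂π/∂p_{MedCo} = 443 − 6p_{MedCo} + 2p_{RxPlus} = 0 ⇒ p_{MedCo} = 443/6 + (1/3)p_{RxPlus}.
Similarly p_{RxPlus} = 425/6 + (1/3)p_{MedCo}.
Plugging p_{RxPlus} into MedCo's best response: p_{MedCo} = 443/6 + (1/3)(425/6 + (1/3)p_{MedCo}) ⇒ (8/9)p_{MedCo} = 877/9, so p_{MedCo} = 109.625.
Then p_{RxPlus} = 425/6 + (1/3)·109.625 = 107.375.

109.625, 107.375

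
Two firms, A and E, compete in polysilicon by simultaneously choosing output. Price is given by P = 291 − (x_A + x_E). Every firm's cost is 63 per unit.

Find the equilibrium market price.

139

Firm A's profit: π = x_A(291 − (x_A + x_E)) − 63x_A.
∂π/∂x_A = 228 − 2x_A − x_E = 0, so x_A = 114 − 0.5x_E.
By symmetry x_E = x_A; substituting into the reaction function, 1.5x_A = 114 and x_A = 76.
Equilibrium price: P = 291 − 152 = 139.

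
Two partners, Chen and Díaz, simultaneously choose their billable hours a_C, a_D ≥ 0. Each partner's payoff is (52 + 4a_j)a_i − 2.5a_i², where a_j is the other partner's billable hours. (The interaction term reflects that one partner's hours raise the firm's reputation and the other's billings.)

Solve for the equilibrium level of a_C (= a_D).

52

Chen's payoff is (52 + 4a_D)a_C − 2.5a_C².
∂π/∂a_C = 52 + 4a_D − 5a_C = 0, so a_C = 10.4 + 0.8a_D.
The game is symmetric, so in equilibrium a_D = a_C: the reaction function gives 0.2a_C = 10.4, hence a_C = 52.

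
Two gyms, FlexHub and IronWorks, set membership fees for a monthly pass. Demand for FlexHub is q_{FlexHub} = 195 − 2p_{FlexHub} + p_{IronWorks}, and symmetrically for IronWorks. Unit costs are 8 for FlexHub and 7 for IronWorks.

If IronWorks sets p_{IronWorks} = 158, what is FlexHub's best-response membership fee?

FlexHub's profit: π = (p_{FlexHub} − 8)(195 − 2p_{FlexHub} + p_{IronWorks}).
∂π/∂p_{FlexHub} = 211 − 4p_{FlexHub} + p_{IronWorks} = 0 ⇒ p_{FlexHub} = 52.75 + 0.25p_{IronWorks}.
At p_{IronWorks} = 158: p_{FlexHub} = 52.75 + 0.25·158 = 92.25.

92.25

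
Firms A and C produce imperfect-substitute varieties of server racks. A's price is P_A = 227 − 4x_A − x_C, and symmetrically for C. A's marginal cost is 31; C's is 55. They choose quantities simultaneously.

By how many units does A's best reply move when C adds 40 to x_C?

-5

Firm A's profit: π = x_A(227 − 4x_A − x_C) − 31x_A.
∂π/∂x_A = 196 − 8x_A − x_C = 0 ⇒ x_A = 24.5 − 0.125x_C.
The reaction-function slope is −0.125, so a 40-unit rise in x_C moves x_A by −0.125 × 40 = −5. A's best response falls — the actions are strategic substitutes.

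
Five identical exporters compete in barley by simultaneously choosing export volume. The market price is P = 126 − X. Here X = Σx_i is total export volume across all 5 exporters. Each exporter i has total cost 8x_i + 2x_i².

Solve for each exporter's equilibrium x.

11.8

A representative exporter's profit is π_i = x_i(126 − X) − 8x_i − 2x_i², with X = x_i + Σ_{j≠i} x_j.
First-order condition: 118 − 6x_i − Σ_{j≠i} x_j = 0.
Imposing symmetry (x_j = x for all j) turns Σ_{j≠i} x_j into 4x, so 118 = 10x and x = 11.8.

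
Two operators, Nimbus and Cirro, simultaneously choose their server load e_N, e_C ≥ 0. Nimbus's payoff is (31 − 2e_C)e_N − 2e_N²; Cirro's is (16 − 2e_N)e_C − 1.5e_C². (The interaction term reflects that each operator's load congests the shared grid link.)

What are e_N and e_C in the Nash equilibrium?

Expanding Nimbus's payoff: 31e_N − 2e_Ce_N − 2e_N².
∂π/∂e_N = 31 − 2e_C − 4e_N = 0, so e_N = 7.75 − 0.5e_C.
Likewise for Cirro: e_C = 16/3 − (2/3)e_N.
Solving the two reaction functions simultaneously: (1 − (−0.5)(−2/3))e_N = 7.75 − 0.5·(16/3), so (2/3)e_N = 61/12 and e_N = 7.625.
Then e_C = 16/3 − (2/3)·7.625 = 0.25.

7.625, 0.25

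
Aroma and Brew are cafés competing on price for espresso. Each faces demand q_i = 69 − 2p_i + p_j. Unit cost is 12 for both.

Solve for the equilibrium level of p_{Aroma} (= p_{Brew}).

Aroma's profit: π = (p_{Aroma} − 12)(69 − 2p_{Aroma} + p_{Brew}).
∂π/∂p_{Aroma} = 93 − 4p_{Aroma} + p_{Brew} = 0 ⇒ p_{Aroma} = 23.25 + 0.25p_{Brew}.
By symmetry p_{Brew} = p_{Aroma}; substituting into the reaction function, 0.75p_{Aroma} = 23.25 and p_{Aroma} = 31.

31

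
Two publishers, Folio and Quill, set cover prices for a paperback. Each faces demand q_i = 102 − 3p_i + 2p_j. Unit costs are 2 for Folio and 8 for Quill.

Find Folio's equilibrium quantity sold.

Folio's profit: π = (p_{Folio} − 2)(102 − 3p_{Folio} + 2p_{Quill}).
∂π/∂p_{Folio} = 108 − 6p_{Folio} + 2p_{Quill} = 0 ⇒ p_{Folio} = 18 + (1/3)p_{Quill}.
Similarly p_{Quill} = 21 + (1/3)p_{Folio}.
Plugging p_{Quill} into Folio's best response: p_{Folio} = 18 + (1/3)(21 + (1/3)p_{Folio}) ⇒ (8/9)p_{Folio} = 25, so p_{Folio} = 28.125.
Then p_{Quill} = 21 + (1/3)·28.125 = 30.375.
q_{Folio} = 102 − 3·28.125 + 2·30.375 = 78.375.

78.375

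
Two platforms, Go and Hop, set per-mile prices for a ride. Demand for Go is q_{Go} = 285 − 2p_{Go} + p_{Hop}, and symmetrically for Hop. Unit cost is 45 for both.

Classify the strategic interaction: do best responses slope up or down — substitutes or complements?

Go's profit: π = (p_{Go} − 45)(285 − 2p_{Go} + p_{Hop}).
∂π/∂p_{Go} = 375 − 4p_{Go} + p_{Hop} = 0 ⇒ p_{Go} = 93.75 + 0.25p_{Hop}.
The best-response slope dp_{Go}/dp_{Hop} = 0.25 > 0: the reaction function is upward-sloping, so the choices are strategic complements.

strategic complements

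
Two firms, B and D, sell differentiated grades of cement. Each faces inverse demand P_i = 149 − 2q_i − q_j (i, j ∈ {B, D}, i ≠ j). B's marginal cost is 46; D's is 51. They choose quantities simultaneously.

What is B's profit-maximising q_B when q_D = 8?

23.75

Firm B's profit: π = q_B(149 − 2q_B − q_D) − 46q_B.
∂π/∂q_B = 103 − 4q_B − q_D = 0 ⇒ q_B = 25.75 − 0.25q_D.
At q_D = 8: q_B = 25.75 − 0.25·8 = 23.75.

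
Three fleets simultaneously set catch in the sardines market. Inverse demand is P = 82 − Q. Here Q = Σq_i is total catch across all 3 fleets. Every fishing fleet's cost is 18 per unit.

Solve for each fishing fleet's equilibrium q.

16

A representative fishing fleet's profit is π_i = q_i(82 − Q) − 18q_i, with Q = q_i + Σ_{j≠i} q_j.
First-order condition: 64 − 2q_i − Σ_{j≠i} q_j = 0.
With identical fishing fleets, set every q_j = q: then 64 − 2q − 2q = 0, i.e. q = 64/4 = 16.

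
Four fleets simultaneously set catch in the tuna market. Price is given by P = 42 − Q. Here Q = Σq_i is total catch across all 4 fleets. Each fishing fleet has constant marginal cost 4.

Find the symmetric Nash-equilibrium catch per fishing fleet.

7.6

A representative fishing fleet's profit is π_i = q_i(42 − Q) − 4q_i, with Q = q_i + Σ_{j≠i} q_j.
First-order condition: 38 − 2q_i − Σ_{j≠i} q_j = 0.
With identical fishing fleets, set every q_j = q: then 38 − 2q − 3q = 0, i.e. q = 38/5 = 7.6.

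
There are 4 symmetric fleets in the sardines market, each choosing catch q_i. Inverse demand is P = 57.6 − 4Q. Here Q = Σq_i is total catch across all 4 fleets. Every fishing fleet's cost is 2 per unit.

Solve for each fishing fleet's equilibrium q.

A representative fishing fleet's profit is π_i = q_i(57.6 − 4Q) − 2q_i, with Q = q_i + Σ_{j≠i} q_j.
First-order condition: 55.6 − 8q_i − 4Σ_{j≠i} q_j = 0.
In a symmetric equilibrium every fishing fleet chooses the same q, so Σ_{j≠i} q_j = 3q. The condition becomes 55.6 − 20q = 0, giving q = 55.6/20 = 2.78.

2.78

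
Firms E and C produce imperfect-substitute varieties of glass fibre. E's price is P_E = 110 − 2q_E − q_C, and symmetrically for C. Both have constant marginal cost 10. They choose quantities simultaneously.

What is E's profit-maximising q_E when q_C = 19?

Firm E's profit: π = q_E(110 − 2q_E − q_C) − 10q_E.
∂π/∂q_E = 100 − 4q_E − q_C = 0 ⇒ q_E = 25 − 0.25q_C.
At q_C = 19: q_E = 25 − 0.25·19 = 20.25.

20.25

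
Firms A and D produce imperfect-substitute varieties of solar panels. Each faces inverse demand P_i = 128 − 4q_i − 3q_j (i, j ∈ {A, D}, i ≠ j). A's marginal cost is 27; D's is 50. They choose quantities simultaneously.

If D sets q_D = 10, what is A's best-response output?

8.875

Firm A's profit: π = q_A(128 − 4q_A − 3q_D) − 27q_A.
∂π/∂q_A = 101 − 8q_A − 3q_D = 0 ⇒ q_A = 12.625 − 0.375q_D.
At q_D = 10: q_A = 12.625 − 0.375·10 = 8.875.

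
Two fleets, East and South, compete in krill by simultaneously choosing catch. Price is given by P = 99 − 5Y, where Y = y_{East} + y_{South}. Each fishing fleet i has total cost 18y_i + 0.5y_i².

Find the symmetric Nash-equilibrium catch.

5.0625

Fishing fleet East's profit: π = y_{East}(99 − 5(y_{East} + y_{South})) − 18y_{East} − 0.5y_{East}².
∂π/∂y_{East} = 81 − 11y_{East} − 5y_{South} = 0, so y_{East} = 81/11 − (5/11)y_{South}.
Setting y_{East} = y_{South} in the reaction function: y_{East} = 81/11 − (5/11)y_{East}, so y_{East} = (81/11) / (16/11) = 5.0625.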